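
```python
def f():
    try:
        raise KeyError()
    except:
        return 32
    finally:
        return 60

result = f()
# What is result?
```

Step-by-step execution trace:
1. `f()` enters try: `raise KeyError()` raises KeyError.
2. bare `except` matches → `return 32` sets pending return value 32.
3. Before returning, `finally: return 60` runs and overrides the pending return.
4. f() returns 60 → result = 60.
Result: 60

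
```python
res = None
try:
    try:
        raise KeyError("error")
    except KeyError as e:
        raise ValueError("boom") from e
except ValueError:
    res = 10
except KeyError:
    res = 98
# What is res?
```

Step-by-step execution trace:
1. Inner try raises KeyError; inner `except KeyError as e` catches it.
2. `raise ValueError(...) from e` raises ValueError (KeyError is attached as __cause__, but only ValueError is active).
3. Outer `except ValueError` matches → res = 10.
4. `except KeyError` is not reached.
Result: 10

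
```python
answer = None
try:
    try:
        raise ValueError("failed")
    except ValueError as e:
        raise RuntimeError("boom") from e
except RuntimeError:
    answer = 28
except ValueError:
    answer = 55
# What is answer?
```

Step-by-step execution trace:
1. Inner try raises ValueError; inner `except ValueError as e` catches it.
2. `raise RuntimeError(...) from e` raises RuntimeError (ValueError is attached as __cause__, but only RuntimeError is active).
3. Outer `except RuntimeError` matches → answer = 28.
4. `except ValueError` is not reached.
Result: 28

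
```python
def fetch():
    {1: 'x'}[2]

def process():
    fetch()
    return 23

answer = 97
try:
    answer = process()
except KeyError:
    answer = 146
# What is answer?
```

Step-by-step execution trace:
1. answer starts at 97.
2. try: `process()` calls `fetch()`.
3. `fetch()` evaluates `{1: 'x'}[2]`, which raises KeyError; it propagates through process (uncaught).
4. `return 23` in process is not reached; the assignment to answer does not complete.
5. `except KeyError` matches → answer = 146.
Result: 146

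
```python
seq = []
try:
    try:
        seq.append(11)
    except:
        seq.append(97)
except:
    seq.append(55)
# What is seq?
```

Step-by-step execution trace:
1. Inner try: `seq.append(11)` → seq = [11]. No exception raised.
2. Inner `except` is skipped.
3. Inner try completes normally; outer `except` is skipped.
Result: [11]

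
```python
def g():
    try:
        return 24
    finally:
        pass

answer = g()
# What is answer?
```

Step-by-step execution trace:
1. `g()` enters try: `return 24` sets pending return value 24.
2. Before returning, `finally: pass` runs (no effect).
3. g() returns 24 → answer = 24.
Result: 24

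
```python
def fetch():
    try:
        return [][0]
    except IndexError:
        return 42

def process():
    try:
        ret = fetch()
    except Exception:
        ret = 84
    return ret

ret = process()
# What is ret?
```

Step-by-step execution trace:
1. `process()` calls `fetch()`.
2. In fetch: `[][0]` raises IndexError; `except IndexError` catches it → returns 42.
3. In process: `ret = fetch()` → ret = 42. No exception reaches process.
4. `except Exception` is skipped; process returns 42.
5. ret = 42.
Result: 42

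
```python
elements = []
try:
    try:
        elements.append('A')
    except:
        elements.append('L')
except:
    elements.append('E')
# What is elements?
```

Step-by-step execution trace:
1. Inner try: `elements.append('A')` → elements = ['A']. No exception raised.
2. Inner `except` is skipped.
3. Inner try completes normally; outer `except` is skipped.
Result: ['A']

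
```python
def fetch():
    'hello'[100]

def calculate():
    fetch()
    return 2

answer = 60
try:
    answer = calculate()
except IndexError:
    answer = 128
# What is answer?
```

Step-by-step execution trace:
1. answer starts at 60.
2. try: `calculate()` calls `fetch()`.
3. `fetch()` evaluates `'hello'[100]`, which raises IndexError; it propagates through calculate (uncaught).
4. `return 2` in calculate is not reached; the assignment to answer does not complete.
5. `except IndexError` matches → answer = 128.
Result: 128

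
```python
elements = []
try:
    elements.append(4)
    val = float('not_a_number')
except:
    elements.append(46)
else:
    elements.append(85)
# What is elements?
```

Step-by-step execution trace:
1. try: `elements.append(4)` → elements = [4].
2. `val = float('not_a_number')` raises ValueError.
3. bare `except` matches → `elements.append(46)` → elements = [4, 46].
4. `else` is skipped (an exception was raised).
Result: [4, 46]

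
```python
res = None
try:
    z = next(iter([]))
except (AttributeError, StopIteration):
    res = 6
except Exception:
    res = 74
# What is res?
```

Step-by-step execution trace:
1. `z = next(iter([]))` raises StopIteration.
2. `except (AttributeError, StopIteration)` matches (StopIteration is in the tuple) → res = 6.
3. `except Exception` is not reached.
Result: 6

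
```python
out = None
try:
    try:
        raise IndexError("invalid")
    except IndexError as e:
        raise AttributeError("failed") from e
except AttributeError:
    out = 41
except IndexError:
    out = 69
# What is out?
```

Step-by-step execution trace:
1. Inner try raises IndexError; inner `except IndexError as e` catches it.
2. `raise AttributeError(...) from e` raises AttributeError (IndexError is attached as __cause__, but only AttributeError is active).
3. Outer `except AttributeError` matches → out = 41.
4. `except IndexError` is not reached.
Result: 41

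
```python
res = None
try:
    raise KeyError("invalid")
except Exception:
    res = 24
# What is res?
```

Step-by-step execution trace:
1. `raise KeyError(...)` raises KeyError.
2. `except Exception` matches (KeyError is a subclass of Exception) → res = 24.
Result: 24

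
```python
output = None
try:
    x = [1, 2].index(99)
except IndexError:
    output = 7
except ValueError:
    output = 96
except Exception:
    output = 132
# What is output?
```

Step-by-step execution trace:
1. `x = [1, 2].index(99)` raises ValueError.
2. `except IndexError` does not match ValueError; skipped.
3. `except ValueError` matches → output = 96.
4. Remaining except clauses are skipped.
Result: 96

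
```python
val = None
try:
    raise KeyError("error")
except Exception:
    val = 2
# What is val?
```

Step-by-step execution trace:
1. `raise KeyError(...)` raises KeyError.
2. `except Exception` matches (KeyError is a subclass of Exception) → val = 2.
Result: 2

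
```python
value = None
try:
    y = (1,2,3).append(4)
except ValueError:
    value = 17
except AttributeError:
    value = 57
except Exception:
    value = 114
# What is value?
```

Step-by-step execution trace:
1. `y = (1,2,3).append(4)` raises AttributeError.
2. `except ValueError` does not match AttributeError; skipped.
3. `except AttributeError` matches → value = 57.
4. Remaining except clauses are skipped.
Result: 57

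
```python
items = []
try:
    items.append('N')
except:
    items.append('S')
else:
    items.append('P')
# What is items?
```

Step-by-step execution trace:
1. try: `items.append('N')` → items = ['N']. No exception raised.
2. `except` is skipped.
3. `else` runs (try completed without exception): `items.append('P')` → items = ['N', 'P'].
Result: ['N', 'P']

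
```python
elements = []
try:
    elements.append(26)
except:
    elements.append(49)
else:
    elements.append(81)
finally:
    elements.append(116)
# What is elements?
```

Step-by-step execution trace:
1. try: `elements.append(26)` → elements = [26]. No exception raised.
2. `except` is skipped.
3. `else` runs: `elements.append(81)` → elements = [26, 81].
4. `finally` always runs: `elements.append(116)` → elements = [26, 81, 116].
Result: [26, 81, 116]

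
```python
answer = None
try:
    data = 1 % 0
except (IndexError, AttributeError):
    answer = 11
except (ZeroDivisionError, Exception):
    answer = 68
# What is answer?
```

Step-by-step execution trace:
1. `data = 1 % 0` raises ZeroDivisionError.
2. `except (IndexError, AttributeError)` does not match ZeroDivisionError; skipped.
3. `except (ZeroDivisionError, Exception)` matches (ZeroDivisionError is in the tuple) → answer = 68.
Result: 68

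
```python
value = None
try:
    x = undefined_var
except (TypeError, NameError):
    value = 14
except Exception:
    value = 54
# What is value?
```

Step-by-step execution trace:
1. `x = undefined_var` raises NameError.
2. `except (TypeError, NameError)` matches (NameError is in the tuple) → value = 14.
3. `except Exception` is not reached.
Result: 14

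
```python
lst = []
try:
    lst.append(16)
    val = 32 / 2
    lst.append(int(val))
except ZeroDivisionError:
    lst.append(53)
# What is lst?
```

Step-by-step execution trace:
1. try: `lst.append(16)` → lst = [16].
2. `val = 32 / 2` → val = 16.0. No exception raised.
3. `lst.append(int(val))` → lst = [16, 16].
4. `except ZeroDivisionError` is skipped (no exception was raised).
Result: [16, 16]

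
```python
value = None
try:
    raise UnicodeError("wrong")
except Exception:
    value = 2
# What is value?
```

Step-by-step execution trace:
1. `raise UnicodeError(...)` raises UnicodeError.
2. `except Exception` matches (UnicodeError is a subclass of Exception) → value = 2.
Result: 2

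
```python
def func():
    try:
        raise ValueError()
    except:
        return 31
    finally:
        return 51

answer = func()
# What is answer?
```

Step-by-step execution trace:
1. `func()` enters try: `raise ValueError()` raises ValueError.
2. bare `except` matches → `return 31` sets pending return value 31.
3. Before returning, `finally: return 51` runs and overrides the pending return.
4. func() returns 51 → answer = 51.
Result: 51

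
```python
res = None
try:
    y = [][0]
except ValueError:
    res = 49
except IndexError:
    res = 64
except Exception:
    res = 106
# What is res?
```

Step-by-step execution trace:
1. `y = [][0]` raises IndexError.
2. `except ValueError` does not match IndexError; skipped.
3. `except IndexError` matches → res = 64.
4. Remaining except clauses are skipped.
Result: 64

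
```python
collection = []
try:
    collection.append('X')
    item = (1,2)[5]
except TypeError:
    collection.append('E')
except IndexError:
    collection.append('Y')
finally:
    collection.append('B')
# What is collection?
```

Step-by-step execution trace:
1. try: `collection.append('X')` → collection = ['X'].
2. `item = (1,2)[5]` raises IndexError.
3. `except TypeError` does not match IndexError; skipped.
4. `except IndexError` matches → `collection.append('Y')` → collection = ['X', 'Y'].
5. finally always runs: `collection.append('B')` → collection = ['X', 'Y', 'B'].
Result: ['X', 'Y', 'B']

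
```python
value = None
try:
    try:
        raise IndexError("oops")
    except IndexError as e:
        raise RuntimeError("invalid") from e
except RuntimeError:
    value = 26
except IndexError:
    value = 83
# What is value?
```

Step-by-step execution trace:
1. Inner try raises IndexError; inner `except IndexError as e` catches it.
2. `raise RuntimeError(...) from e` raises RuntimeError (IndexError is attached as __cause__, but only RuntimeError is active).
3. Outer `except RuntimeError` matches → value = 26.
4. `except IndexError` is not reached.
Result: 26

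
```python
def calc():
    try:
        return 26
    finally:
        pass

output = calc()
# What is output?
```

Step-by-step execution trace:
1. `calc()` enters try: `return 26` sets pending return value 26.
2. Before returning, `finally: pass` runs (no effect).
3. calc() returns 26 → output = 26.
Result: 26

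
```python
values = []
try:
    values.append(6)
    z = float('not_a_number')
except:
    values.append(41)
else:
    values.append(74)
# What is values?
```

Step-by-step execution trace:
1. try: `values.append(6)` → values = [6].
2. `z = float('not_a_number')` raises ValueError.
3. bare `except` matches → `values.append(41)` → values = [6, 41].
4. `else` is skipped (an exception was raised).
Result: [6, 41]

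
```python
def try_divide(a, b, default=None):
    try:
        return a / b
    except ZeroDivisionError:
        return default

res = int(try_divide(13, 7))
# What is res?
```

Step-by-step execution trace:
1. `try_divide(13, 7)` enters try: `return 13 / 7` → returns 1.8571428571428572. No exception raised.
2. `except ZeroDivisionError` is skipped.
3. `int(1.8571428571428572)` → 1 → res = 1.
Result: 1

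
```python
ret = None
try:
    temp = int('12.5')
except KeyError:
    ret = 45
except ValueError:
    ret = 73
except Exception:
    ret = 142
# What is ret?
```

Step-by-step execution trace:
1. `temp = int('12.5')` raises ValueError.
2. `except KeyError` does not match ValueError; skipped.
3. `except ValueError` matches → ret = 73.
4. Remaining except clauses are skipped.
Result: 73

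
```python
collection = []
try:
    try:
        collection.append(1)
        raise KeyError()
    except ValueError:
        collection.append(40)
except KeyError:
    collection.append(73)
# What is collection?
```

Step-by-step execution trace:
1. Inner try: `collection.append(1)` → collection = [1].
2. `raise KeyError()` raises KeyError.
3. Inner `except ValueError` does not match KeyError; exception propagates to outer try.
4. Outer `except KeyError` matches → `collection.append(73)` → collection = [1, 73].
Result: [1, 73]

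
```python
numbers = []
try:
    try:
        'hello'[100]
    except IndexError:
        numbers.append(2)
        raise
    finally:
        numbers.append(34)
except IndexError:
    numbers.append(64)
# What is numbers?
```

Step-by-step execution trace:
1. Inner try: `'hello'[100]` raises IndexError.
2. Inner `except IndexError` matches → `numbers.append(2)` → numbers = [2].
3. bare `raise` re-raises IndexError.
4. Inner `finally` runs during unwinding: `numbers.append(34)` → numbers = [2, 34].
5. Outer `except IndexError` matches → `numbers.append(64)` → numbers = [2, 34, 64].
Result: [2, 34, 64]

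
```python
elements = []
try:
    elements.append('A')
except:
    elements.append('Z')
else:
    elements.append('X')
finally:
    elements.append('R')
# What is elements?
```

Step-by-step execution trace:
1. try: `elements.append('A')` → elements = ['A']. No exception raised.
2. `except` is skipped.
3. `else` runs: `elements.append('X')` → elements = ['A', 'X'].
4. `finally` always runs: `elements.append('R')` → elements = ['A', 'X', 'R'].
Result: ['A', 'X', 'R']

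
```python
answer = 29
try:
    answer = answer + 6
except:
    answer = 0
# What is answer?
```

Step-by-step execution trace:
1. answer starts at 29.
2. try: `answer = answer + 6` → answer = 35. No exception raised.
3. `except` is skipped.
Result: 35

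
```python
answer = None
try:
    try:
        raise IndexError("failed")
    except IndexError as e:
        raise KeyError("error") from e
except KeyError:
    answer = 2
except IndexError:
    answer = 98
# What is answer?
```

Step-by-step execution trace:
1. Inner try raises IndexError; inner `except IndexError as e` catches it.
2. `raise KeyError(...) from e` raises KeyError (IndexError is attached as __cause__, but only KeyError is active).
3. Outer `except KeyError` matches → answer = 2.
4. `except IndexError` is not reached.
Result: 2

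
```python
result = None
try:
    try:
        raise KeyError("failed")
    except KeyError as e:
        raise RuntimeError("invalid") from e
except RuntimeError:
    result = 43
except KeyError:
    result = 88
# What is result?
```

Step-by-step execution trace:
1. Inner try raises KeyError; inner `except KeyError as e` catches it.
2. `raise RuntimeError(...) from e` raises RuntimeError (KeyError is attached as __cause__, but only RuntimeError is active).
3. Outer `except RuntimeError` matches → result = 43.
4. `except KeyError` is not reached.
Result: 43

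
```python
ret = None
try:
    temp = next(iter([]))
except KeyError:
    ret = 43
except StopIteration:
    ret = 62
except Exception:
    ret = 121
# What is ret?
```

Step-by-step execution trace:
1. `temp = next(iter([]))` raises StopIteration.
2. `except KeyError` does not match StopIteration; skipped.
3. `except StopIteration` matches → ret = 62.
4. Remaining except clauses are skipped.
Result: 62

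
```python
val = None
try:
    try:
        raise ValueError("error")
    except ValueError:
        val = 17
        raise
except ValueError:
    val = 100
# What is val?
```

Step-by-step execution trace:
1. Inner try: `raise ValueError("error")` raises ValueError.
2. Inner `except ValueError` matches → val = 17.
3. bare `raise` re-raises the same ValueError.
4. Outer `except ValueError` matches → val = 100.
Result: 100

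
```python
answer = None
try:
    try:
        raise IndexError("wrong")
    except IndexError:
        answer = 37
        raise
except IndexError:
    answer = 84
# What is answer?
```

Step-by-step execution trace:
1. Inner try: `raise IndexError("wrong")` raises IndexError.
2. Inner `except IndexError` matches → answer = 37.
3. bare `raise` re-raises the same IndexError.
4. Outer `except IndexError` matches → answer = 84.
Result: 84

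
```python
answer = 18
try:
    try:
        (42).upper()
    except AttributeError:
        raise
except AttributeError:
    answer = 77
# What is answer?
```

Step-by-step execution trace:
1. Inner try: `(42).upper()` raises AttributeError.
2. Inner `except AttributeError` matches; bare `raise` re-raises the same AttributeError.
3. Outer `except AttributeError` matches → answer = 77.
Result: 77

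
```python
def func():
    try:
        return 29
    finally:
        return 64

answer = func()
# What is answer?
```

Step-by-step execution trace:
1. `func()` enters try: `return 29` sets pending return value 29.
2. Before returning, `finally: return 64` runs and overrides the pending return.
3. func() returns 64 → answer = 64.
Result: 64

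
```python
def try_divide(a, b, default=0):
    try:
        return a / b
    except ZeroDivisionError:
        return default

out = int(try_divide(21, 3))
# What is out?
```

Step-by-step execution trace:
1. `try_divide(21, 3)` enters try: `return 21 / 3` → returns 7.0. No exception raised.
2. `except ZeroDivisionError` is skipped.
3. `int(7.0)` → 7 → out = 7.
Result: 7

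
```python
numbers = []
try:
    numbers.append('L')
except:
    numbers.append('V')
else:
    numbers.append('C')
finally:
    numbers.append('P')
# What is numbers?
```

Step-by-step execution trace:
1. try: `numbers.append('L')` → numbers = ['L']. No exception raised.
2. `except` is skipped.
3. `else` runs: `numbers.append('C')` → numbers = ['L', 'C'].
4. `finally` always runs: `numbers.append('P')` → numbers = ['L', 'C', 'P'].
Result: ['L', 'C', 'P']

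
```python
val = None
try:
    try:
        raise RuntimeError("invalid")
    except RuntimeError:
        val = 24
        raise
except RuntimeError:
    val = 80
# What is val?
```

Step-by-step execution trace:
1. Inner try: `raise RuntimeError("invalid")` raises RuntimeError.
2. Inner `except RuntimeError` matches → val = 24.
3. bare `raise` re-raises the same RuntimeError.
4. Outer `except RuntimeError` matches → val = 80.
Result: 80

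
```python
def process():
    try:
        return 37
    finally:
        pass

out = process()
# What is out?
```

Step-by-step execution trace:
1. `process()` enters try: `return 37` sets pending return value 37.
2. Before returning, `finally: pass` runs (no effect).
3. process() returns 37 → out = 37.
Result: 37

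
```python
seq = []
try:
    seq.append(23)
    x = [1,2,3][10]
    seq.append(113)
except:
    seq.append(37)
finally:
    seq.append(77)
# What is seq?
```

Step-by-step execution trace:
1. try: `seq.append(23)` → seq = [23].
2. `x = [1,2,3][10]` raises IndexError; `seq.append(113)` is not reached.
3. bare `except` matches → `seq.append(37)` → seq = [23, 37].
4. finally always runs: `seq.append(77)` → seq = [23, 37, 77].
Result: [23, 37, 77]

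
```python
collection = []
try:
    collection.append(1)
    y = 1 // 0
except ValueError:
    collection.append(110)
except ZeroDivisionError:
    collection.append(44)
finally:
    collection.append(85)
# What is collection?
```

Step-by-step execution trace:
1. try: `collection.append(1)` → collection = [1].
2. `y = 1 // 0` raises ZeroDivisionError.
3. `except ValueError` does not match ZeroDivisionError; skipped.
4. `except ZeroDivisionError` matches → `collection.append(44)` → collection = [1, 44].
5. finally always runs: `collection.append(85)` → collection = [1, 44, 85].
Result: [1, 44, 85]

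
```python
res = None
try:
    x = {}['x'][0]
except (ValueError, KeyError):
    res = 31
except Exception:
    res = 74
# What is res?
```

Step-by-step execution trace:
1. `x = {}['x'][0]` raises KeyError.
2. `except (ValueError, KeyError)` matches (KeyError is in the tuple) → res = 31.
3. `except Exception` is not reached.
Result: 31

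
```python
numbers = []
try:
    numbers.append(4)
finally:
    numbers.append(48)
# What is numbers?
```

Step-by-step execution trace:
1. try: `numbers.append(4)` → numbers = [4].
2. The try body completes without raising.
3. finally always runs: `numbers.append(48)` → numbers = [4, 48].
Result: [4, 48]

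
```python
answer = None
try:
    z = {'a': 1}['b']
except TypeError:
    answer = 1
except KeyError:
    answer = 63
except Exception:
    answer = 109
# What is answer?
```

Step-by-step execution trace:
1. `z = {'a': 1}['b']` raises KeyError.
2. `except TypeError` does not match KeyError; skipped.
3. `except KeyError` matches → answer = 63.
4. Remaining except clauses are skipped.
Result: 63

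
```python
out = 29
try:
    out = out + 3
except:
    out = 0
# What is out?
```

Step-by-step execution trace:
1. out starts at 29.
2. try: `out = out + 3` → out = 32. No exception raised.
3. `except` is skipped.
Result: 32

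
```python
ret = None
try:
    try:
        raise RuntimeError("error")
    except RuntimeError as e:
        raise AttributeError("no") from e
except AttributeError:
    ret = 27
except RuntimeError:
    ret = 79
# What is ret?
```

Step-by-step execution trace:
1. Inner try raises RuntimeError; inner `except RuntimeError as e` catches it.
2. `raise AttributeError(...) from e` raises AttributeError (RuntimeError is attached as __cause__, but only AttributeError is active).
3. Outer `except AttributeError` matches → ret = 27.
4. `except RuntimeError` is not reached.
Result: 27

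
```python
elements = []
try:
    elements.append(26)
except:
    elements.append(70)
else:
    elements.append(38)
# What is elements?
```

Step-by-step execution trace:
1. try: `elements.append(26)` → elements = [26]. No exception raised.
2. `except` is skipped.
3. `else` runs (try completed without exception): `elements.append(38)` → elements = [26, 38].
Result: [26, 38]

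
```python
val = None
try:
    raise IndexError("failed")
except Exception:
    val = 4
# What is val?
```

Step-by-step execution trace:
1. `raise IndexError(...)` raises IndexError.
2. `except Exception` matches (IndexError is a subclass of Exception) → val = 4.
Result: 4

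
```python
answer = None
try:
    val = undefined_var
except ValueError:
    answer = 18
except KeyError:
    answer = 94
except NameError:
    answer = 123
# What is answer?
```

Step-by-step execution trace:
1. `val = undefined_var` raises NameError.
2. `except ValueError` does not match NameError; skipped.
3. `except KeyError` does not match NameError; skipped.
4. `except NameError` matches → answer = 123.
Result: 123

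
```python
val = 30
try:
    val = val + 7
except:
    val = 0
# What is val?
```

Step-by-step execution trace:
1. val starts at 30.
2. try: `val = val + 7` → val = 37. No exception raised.
3. `except` is skipped.
Result: 37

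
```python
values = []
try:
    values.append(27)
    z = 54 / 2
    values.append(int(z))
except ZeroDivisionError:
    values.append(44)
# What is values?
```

Step-by-step execution trace:
1. try: `values.append(27)` → values = [27].
2. `z = 54 / 2` → z = 27.0. No exception raised.
3. `values.append(int(z))` → values = [27, 27].
4. `except ZeroDivisionError` is skipped (no exception was raised).
Result: [27, 27]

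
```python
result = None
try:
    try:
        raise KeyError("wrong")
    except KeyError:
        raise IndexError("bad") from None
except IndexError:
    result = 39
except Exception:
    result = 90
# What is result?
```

Step-by-step execution trace:
1. Inner try raises KeyError; inner `except KeyError` catches it.
2. `raise IndexError(...) from None` raises IndexError (from None suppresses __context__, but the active exception is still IndexError).
3. Outer `except IndexError` matches → result = 39.
4. `except Exception` is not reached.
Result: 39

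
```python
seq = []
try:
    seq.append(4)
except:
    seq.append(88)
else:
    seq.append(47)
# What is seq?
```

Step-by-step execution trace:
1. try: `seq.append(4)` → seq = [4]. No exception raised.
2. `except` is skipped.
3. `else` runs (try completed without exception): `seq.append(47)` → seq = [4, 47].
Result: [4, 47]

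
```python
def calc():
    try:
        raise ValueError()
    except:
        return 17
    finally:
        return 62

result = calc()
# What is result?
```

Step-by-step execution trace:
1. `calc()` enters try: `raise ValueError()` raises ValueError.
2. bare `except` matches → `return 17` sets pending return value 17.
3. Before returning, `finally: return 62` runs and overrides the pending return.
4. calc() returns 62 → result = 62.
Result: 62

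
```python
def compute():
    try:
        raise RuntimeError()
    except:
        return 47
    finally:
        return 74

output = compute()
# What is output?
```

Step-by-step execution trace:
1. `compute()` enters try: `raise RuntimeError()` raises RuntimeError.
2. bare `except` matches → `return 47` sets pending return value 47.
3. Before returning, `finally: return 74` runs and overrides the pending return.
4. compute() returns 74 → output = 74.
Result: 74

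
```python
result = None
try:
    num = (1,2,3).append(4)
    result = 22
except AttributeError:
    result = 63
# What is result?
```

Step-by-step execution trace:
1. `num = (1,2,3).append(4)` raises AttributeError.
2. `result = 22` is not reached.
3. `except AttributeError` matches → result = 63.
Result: 63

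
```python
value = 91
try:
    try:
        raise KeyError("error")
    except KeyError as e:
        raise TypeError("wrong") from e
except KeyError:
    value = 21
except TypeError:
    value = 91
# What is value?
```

Step-by-step execution trace:
1. Inner try raises KeyError; inner `except KeyError as e` catches it.
2. `raise TypeError(...) from e` raises TypeError (KeyError is attached as __cause__, but only TypeError is active).
3. Outer `except KeyError` does not match TypeError; skipped.
4. Outer `except TypeError` matches → value = 91.
Result: 91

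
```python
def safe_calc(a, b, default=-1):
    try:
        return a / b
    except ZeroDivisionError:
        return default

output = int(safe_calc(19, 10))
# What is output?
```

Step-by-step execution trace:
1. `safe_calc(19, 10)` enters try: `return 19 / 10` → returns 1.9. No exception raised.
2. `except ZeroDivisionError` is skipped.
3. `int(1.9)` → 1 → output = 1.
Result: 1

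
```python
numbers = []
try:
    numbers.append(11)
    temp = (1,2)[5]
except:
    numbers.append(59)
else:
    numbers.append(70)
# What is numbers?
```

Step-by-step execution trace:
1. try: `numbers.append(11)` → numbers = [11].
2. `temp = (1,2)[5]` raises IndexError.
3. bare `except` matches → `numbers.append(59)` → numbers = [11, 59].
4. `else` is skipped (an exception was raised).
Result: [11, 59]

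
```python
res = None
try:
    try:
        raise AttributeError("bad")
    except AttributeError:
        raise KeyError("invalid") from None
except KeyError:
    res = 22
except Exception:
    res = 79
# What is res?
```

Step-by-step execution trace:
1. Inner try raises AttributeError; inner `except AttributeError` catches it.
2. `raise KeyError(...) from None` raises KeyError (from None suppresses __context__, but the active exception is still KeyError).
3. Outer `except KeyError` matches → res = 22.
4. `except Exception` is not reached.
Result: 22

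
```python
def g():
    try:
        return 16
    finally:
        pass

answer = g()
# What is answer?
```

Step-by-step execution trace:
1. `g()` enters try: `return 16` sets pending return value 16.
2. Before returning, `finally: pass` runs (no effect).
3. g() returns 16 → answer = 16.
Result: 16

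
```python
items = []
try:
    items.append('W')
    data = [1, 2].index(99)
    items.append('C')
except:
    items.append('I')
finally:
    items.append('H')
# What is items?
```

Step-by-step execution trace:
1. try: `items.append('W')` → items = ['W'].
2. `data = [1, 2].index(99)` raises ValueError; `items.append('C')` is not reached.
3. bare `except` matches → `items.append('I')` → items = ['W', 'I'].
4. finally always runs: `items.append('H')` → items = ['W', 'I', 'H'].
Result: ['W', 'I', 'H']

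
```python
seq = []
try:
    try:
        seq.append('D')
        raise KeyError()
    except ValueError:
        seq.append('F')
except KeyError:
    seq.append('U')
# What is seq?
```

Step-by-step execution trace:
1. Inner try: `seq.append('D')` → seq = ['D'].
2. `raise KeyError()` raises KeyError.
3. Inner `except ValueError` does not match KeyError; exception propagates to outer try.
4. Outer `except KeyError` matches → `seq.append('U')` → seq = ['D', 'U'].
Result: ['D', 'U']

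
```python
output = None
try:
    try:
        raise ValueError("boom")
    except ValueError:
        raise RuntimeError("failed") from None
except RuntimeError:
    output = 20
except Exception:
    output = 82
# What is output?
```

Step-by-step execution trace:
1. Inner try raises ValueError; inner `except ValueError` catches it.
2. `raise RuntimeError(...) from None` raises RuntimeError (from None suppresses __context__, but the active exception is still RuntimeError).
3. Outer `except RuntimeError` matches → output = 20.
4. `except Exception` is not reached.
Result: 20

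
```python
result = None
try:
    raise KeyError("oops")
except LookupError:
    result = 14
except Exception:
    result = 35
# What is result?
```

Step-by-step execution trace:
1. `raise KeyError(...)` raises KeyError.
2. `except LookupError` matches (KeyError is a subclass of LookupError) → result = 14.
3. `except Exception` is not reached.
Result: 14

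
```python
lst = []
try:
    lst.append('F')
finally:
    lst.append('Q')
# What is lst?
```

Step-by-step execution trace:
1. try: `lst.append('F')` → lst = ['F'].
2. The try body completes without raising.
3. finally always runs: `lst.append('Q')` → lst = ['F', 'Q'].
Result: ['F', 'Q']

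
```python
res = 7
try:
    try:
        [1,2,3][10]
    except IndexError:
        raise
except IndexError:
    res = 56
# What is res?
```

Step-by-step execution trace:
1. Inner try: `[1,2,3][10]` raises IndexError.
2. Inner `except IndexError` matches; bare `raise` re-raises the same IndexError.
3. Outer `except IndexError` matches → res = 56.
Result: 56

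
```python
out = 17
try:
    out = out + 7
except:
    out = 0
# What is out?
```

Step-by-step execution trace:
1. out starts at 17.
2. try: `out = out + 7` → out = 24. No exception raised.
3. `except` is skipped.
Result: 24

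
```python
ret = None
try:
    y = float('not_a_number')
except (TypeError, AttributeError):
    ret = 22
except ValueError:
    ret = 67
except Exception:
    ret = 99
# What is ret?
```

Step-by-step execution trace:
1. `y = float('not_a_number')` raises ValueError.
2. `except (TypeError, AttributeError)` does not match ValueError; skipped.
3. `except ValueError` matches (exact type match) → ret = 67.
4. `except Exception` is not reached.
Result: 67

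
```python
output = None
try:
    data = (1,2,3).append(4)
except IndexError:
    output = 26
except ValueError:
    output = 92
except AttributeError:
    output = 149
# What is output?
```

Step-by-step execution trace:
1. `data = (1,2,3).append(4)` raises AttributeError.
2. `except IndexError` does not match AttributeError; skipped.
3. `except ValueError` does not match AttributeError; skipped.
4. `except AttributeError` matches → output = 149.
Result: 149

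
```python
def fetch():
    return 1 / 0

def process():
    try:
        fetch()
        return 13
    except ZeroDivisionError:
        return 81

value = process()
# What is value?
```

Step-by-step execution trace:
1. `process()` calls `fetch()`.
2. `fetch()` evaluates `1 / 0`, which raises ZeroDivisionError; it propagates to the caller.
3. `return 13` is not reached.
4. `except ZeroDivisionError` in process matches → returns 81.
5. value = 81.
Result: 81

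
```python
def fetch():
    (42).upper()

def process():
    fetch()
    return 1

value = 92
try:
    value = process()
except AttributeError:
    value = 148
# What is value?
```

Step-by-step execution trace:
1. value starts at 92.
2. try: `process()` calls `fetch()`.
3. `fetch()` evaluates `(42).upper()`, which raises AttributeError; it propagates through process (uncaught).
4. `return 1` in process is not reached; the assignment to value does not complete.
5. `except AttributeError` matches → value = 148.
Result: 148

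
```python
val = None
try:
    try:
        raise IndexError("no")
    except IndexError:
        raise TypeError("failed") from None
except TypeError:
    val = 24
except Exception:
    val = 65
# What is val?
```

Step-by-step execution trace:
1. Inner try raises IndexError; inner `except IndexError` catches it.
2. `raise TypeError(...) from None` raises TypeError (from None suppresses __context__, but the active exception is still TypeError).
3. Outer `except TypeError` matches → val = 24.
4. `except Exception` is not reached.
Result: 24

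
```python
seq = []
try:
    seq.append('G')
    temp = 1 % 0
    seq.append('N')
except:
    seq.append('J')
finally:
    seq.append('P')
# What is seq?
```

Step-by-step execution trace:
1. try: `seq.append('G')` → seq = ['G'].
2. `temp = 1 % 0` raises ZeroDivisionError; `seq.append('N')` is not reached.
3. bare `except` matches → `seq.append('J')` → seq = ['G', 'J'].
4. finally always runs: `seq.append('P')` → seq = ['G', 'J', 'P'].
Result: ['G', 'J', 'P']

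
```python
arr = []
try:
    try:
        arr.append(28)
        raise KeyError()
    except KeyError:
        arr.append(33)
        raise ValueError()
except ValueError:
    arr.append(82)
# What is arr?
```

Step-by-step execution trace:
1. Inner try: `arr.append(28)` → arr = [28].
2. `raise KeyError()` raises KeyError.
3. Inner `except KeyError` matches → `arr.append(33)` → arr = [28, 33].
4. `raise ValueError()` raises ValueError; propagates to outer try.
5. Outer `except ValueError` matches → `arr.append(82)` → arr = [28, 33, 82].
Result: [28, 33, 82]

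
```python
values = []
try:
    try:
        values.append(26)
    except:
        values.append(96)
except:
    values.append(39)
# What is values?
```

Step-by-step execution trace:
1. Inner try: `values.append(26)` → values = [26]. No exception raised.
2. Inner `except` is skipped.
3. Inner try completes normally; outer `except` is skipped.
Result: [26]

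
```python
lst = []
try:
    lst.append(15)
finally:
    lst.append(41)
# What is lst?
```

Step-by-step execution trace:
1. try: `lst.append(15)` → lst = [15].
2. The try body completes without raising.
3. finally always runs: `lst.append(41)` → lst = [15, 41].
Result: [15, 41]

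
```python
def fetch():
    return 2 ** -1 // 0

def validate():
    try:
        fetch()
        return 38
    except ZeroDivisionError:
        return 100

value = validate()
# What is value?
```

Step-by-step execution trace:
1. `validate()` calls `fetch()`.
2. `fetch()` evaluates `2 ** -1 // 0`, which raises ZeroDivisionError; it propagates to the caller.
3. `return 38` is not reached.
4. `except ZeroDivisionError` in validate matches → returns 100.
5. value = 100.
Result: 100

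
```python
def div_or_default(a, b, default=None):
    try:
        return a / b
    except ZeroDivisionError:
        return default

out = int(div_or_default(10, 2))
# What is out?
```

Step-by-step execution trace:
1. `div_or_default(10, 2)` enters try: `return 10 / 2` → returns 5.0. No exception raised.
2. `except ZeroDivisionError` is skipped.
3. `int(5.0)` → 5 → out = 5.
Result: 5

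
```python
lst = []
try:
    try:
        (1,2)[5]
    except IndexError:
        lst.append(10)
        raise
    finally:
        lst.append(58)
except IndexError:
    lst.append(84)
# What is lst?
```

Step-by-step execution trace:
1. Inner try: `(1,2)[5]` raises IndexError.
2. Inner `except IndexError` matches → `lst.append(10)` → lst = [10].
3. bare `raise` re-raises IndexError.
4. Inner `finally` runs during unwinding: `lst.append(58)` → lst = [10, 58].
5. Outer `except IndexError` matches → `lst.append(84)` → lst = [10, 58, 84].
Result: [10, 58, 84]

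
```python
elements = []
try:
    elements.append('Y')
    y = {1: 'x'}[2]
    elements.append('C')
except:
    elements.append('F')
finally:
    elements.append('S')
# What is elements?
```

Step-by-step execution trace:
1. try: `elements.append('Y')` → elements = ['Y'].
2. `y = {1: 'x'}[2]` raises KeyError; `elements.append('C')` is not reached.
3. bare `except` matches → `elements.append('F')` → elements = ['Y', 'F'].
4. finally always runs: `elements.append('S')` → elements = ['Y', 'F', 'S'].
Result: ['Y', 'F', 'S']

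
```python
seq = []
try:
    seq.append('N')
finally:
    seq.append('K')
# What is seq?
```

Step-by-step execution trace:
1. try: `seq.append('N')` → seq = ['N'].
2. The try body completes without raising.
3. finally always runs: `seq.append('K')` → seq = ['N', 'K'].
Result: ['N', 'K']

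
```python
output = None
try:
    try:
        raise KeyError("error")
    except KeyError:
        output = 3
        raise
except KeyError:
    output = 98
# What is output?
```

Step-by-step execution trace:
1. Inner try: `raise KeyError("error")` raises KeyError.
2. Inner `except KeyError` matches → output = 3.
3. bare `raise` re-raises the same KeyError.
4. Outer `except KeyError` matches → output = 98.
Result: 98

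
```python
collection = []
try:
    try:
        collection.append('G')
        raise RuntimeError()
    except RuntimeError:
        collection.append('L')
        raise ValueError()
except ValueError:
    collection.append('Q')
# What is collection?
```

Step-by-step execution trace:
1. Inner try: `collection.append('G')` → collection = ['G'].
2. `raise RuntimeError()` raises RuntimeError.
3. Inner `except RuntimeError` matches → `collection.append('L')` → collection = ['G', 'L'].
4. `raise ValueError()` raises ValueError; propagates to outer try.
5. Outer `except ValueError` matches → `collection.append('Q')` → collection = ['G', 'L', 'Q'].
Result: ['G', 'L', 'Q']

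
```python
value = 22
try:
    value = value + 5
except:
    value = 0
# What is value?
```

Step-by-step execution trace:
1. value starts at 22.
2. try: `value = value + 5` → value = 27. No exception raised.
3. `except` is skipped.
Result: 27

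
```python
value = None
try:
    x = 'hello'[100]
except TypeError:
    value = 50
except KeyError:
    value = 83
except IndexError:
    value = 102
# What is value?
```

Step-by-step execution trace:
1. `x = 'hello'[100]` raises IndexError.
2. `except TypeError` does not match IndexError; skipped.
3. `except KeyError` does not match IndexError; skipped.
4. `except IndexError` matches → value = 102.
Result: 102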